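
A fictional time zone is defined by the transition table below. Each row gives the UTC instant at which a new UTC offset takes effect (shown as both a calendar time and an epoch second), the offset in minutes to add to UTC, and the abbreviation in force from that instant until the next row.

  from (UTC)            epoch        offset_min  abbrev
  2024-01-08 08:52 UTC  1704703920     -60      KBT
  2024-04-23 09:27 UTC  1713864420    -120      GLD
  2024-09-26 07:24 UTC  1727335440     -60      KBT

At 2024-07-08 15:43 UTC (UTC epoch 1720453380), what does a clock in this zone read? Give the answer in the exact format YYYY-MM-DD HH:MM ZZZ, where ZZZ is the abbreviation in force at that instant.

Query: 2024-07-08 15:43 UTC
Rule 2/3 (GLD, -02:00): 2024-04-23 09:27 UTC ≤ query < 2024-09-26 07:24 UTC
15·60 + 43 - 120 = 823 min
823 = 0·1440 + 823; 823 = 13·60 + 43 → 13:43, same day
→ 2024-07-08 13:43 GLD

2024-07-08 13:43 GLD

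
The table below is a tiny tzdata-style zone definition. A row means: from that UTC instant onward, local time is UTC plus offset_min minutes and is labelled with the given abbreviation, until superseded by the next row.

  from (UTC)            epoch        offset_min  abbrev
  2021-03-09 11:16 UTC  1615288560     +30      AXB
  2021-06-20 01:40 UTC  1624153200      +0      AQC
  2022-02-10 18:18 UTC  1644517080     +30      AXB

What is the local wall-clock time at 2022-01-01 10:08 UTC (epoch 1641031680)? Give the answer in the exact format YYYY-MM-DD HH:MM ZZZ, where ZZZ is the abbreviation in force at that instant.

Query: 2022-01-01 10:08 UTC
Rule 2/3 (AQC, +00:00): 2021-06-20 01:40 UTC ≤ query < 2022-02-10 18:18 UTC
10·60 + 8 + 0 = 608 min
608 = 0·1440 + 608; 608 = 10·60 + 8 → 10:08, same day
→ 2022-01-01 10:08 AQC

2022-01-01 10:08 AQC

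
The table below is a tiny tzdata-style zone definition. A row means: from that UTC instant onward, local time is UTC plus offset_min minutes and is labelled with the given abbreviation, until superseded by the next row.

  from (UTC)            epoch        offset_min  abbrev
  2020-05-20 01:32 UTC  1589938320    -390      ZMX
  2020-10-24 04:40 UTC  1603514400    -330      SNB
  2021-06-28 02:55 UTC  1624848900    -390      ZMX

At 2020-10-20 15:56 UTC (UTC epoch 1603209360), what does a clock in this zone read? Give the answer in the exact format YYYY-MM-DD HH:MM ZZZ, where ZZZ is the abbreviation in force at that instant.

2020-10-20 09:26 ZMX

Query: 2020-10-20 15:56 UTC
Rule 1/3 (ZMX, -06:30): 2020-05-20 01:32 UTC ≤ query < 2020-10-24 04:40 UTC
15·60 + 56 - 390 = 566 min
566 = 0·1440 + 566; 566 = 9·60 + 26 → 09:26, same day
→ 2020-10-20 09:26 ZMX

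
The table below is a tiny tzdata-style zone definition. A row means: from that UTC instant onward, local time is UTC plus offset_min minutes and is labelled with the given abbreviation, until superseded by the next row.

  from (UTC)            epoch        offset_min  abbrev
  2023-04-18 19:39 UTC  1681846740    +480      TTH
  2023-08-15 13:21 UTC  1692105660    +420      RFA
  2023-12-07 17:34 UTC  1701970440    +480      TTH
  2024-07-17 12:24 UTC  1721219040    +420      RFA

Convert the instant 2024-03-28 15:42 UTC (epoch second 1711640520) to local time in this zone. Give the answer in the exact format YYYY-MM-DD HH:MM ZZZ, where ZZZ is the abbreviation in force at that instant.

Query: 2024-03-28 15:42 UTC
Rule 3/4 (TTH, +08:00): 2023-12-07 17:34 UTC ≤ query < 2024-07-17 12:24 UTC
15·60 + 42 + 480 = 1422 min
1422 = 0·1440 + 1422; 1422 = 23·60 + 42 → 23:42, same day
→ 2024-03-28 23:42 TTH

2024-03-28 23:42 TTH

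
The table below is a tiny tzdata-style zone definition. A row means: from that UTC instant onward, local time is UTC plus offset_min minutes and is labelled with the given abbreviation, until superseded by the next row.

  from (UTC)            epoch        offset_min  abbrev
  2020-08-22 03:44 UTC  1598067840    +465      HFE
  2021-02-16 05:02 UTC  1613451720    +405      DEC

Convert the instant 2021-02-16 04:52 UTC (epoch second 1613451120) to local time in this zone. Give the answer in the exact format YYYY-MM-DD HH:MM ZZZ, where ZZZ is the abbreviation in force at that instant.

2021-02-16 12:37 HFE

Query: 2021-02-16 04:52 UTC
Rule 1/2 (HFE, +07:45): 2020-08-22 03:44 UTC ≤ query < 2021-02-16 05:02 UTC
4·60 + 52 + 465 = 757 min
757 = 0·1440 + 757; 757 = 12·60 + 37 → 12:37, same day
→ 2021-02-16 12:37 HFE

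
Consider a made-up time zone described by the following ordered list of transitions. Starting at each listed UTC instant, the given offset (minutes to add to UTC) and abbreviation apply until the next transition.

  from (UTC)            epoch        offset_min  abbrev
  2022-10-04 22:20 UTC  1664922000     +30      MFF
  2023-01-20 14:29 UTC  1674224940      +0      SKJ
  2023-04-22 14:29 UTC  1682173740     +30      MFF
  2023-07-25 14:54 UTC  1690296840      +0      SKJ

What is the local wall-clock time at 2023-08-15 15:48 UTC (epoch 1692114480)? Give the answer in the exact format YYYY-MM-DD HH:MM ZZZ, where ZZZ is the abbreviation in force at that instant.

Query: 2023-08-15 15:48 UTC
Rule 4/4 (SKJ, +00:00): 2023-07-25 14:54 UTC ≤ query < +∞
15·60 + 48 + 0 = 948 min
948 = 0·1440 + 948; 948 = 15·60 + 48 → 15:48, same day
→ 2023-08-15 15:48 SKJ

2023-08-15 15:48 SKJ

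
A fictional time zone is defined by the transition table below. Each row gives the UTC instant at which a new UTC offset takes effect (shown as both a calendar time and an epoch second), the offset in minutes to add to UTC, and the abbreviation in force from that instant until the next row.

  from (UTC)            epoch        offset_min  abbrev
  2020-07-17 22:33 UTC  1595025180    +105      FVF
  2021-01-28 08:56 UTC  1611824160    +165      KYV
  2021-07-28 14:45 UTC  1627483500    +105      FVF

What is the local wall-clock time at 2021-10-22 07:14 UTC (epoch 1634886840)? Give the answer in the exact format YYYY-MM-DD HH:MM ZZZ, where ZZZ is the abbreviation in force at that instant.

2021-10-22 08:59 FVF

Query: 2021-10-22 07:14 UTC
Rule 3/3 (FVF, +01:45): 2021-07-28 14:45 UTC ≤ query < +∞
7·60 + 14 + 105 = 539 min
539 = 0·1440 + 539; 539 = 8·60 + 59 → 08:59, same day
→ 2021-10-22 08:59 FVF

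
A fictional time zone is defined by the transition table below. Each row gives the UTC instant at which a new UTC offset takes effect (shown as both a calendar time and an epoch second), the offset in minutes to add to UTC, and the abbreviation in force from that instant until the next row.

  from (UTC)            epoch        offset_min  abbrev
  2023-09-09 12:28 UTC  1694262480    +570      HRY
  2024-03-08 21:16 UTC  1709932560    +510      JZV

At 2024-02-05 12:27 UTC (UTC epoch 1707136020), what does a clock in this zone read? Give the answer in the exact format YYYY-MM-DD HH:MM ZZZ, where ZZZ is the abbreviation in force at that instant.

2024-02-05 21:57 HRY

Query: 2024-02-05 12:27 UTC
Rule 1/2 (HRY, +09:30): 2023-09-09 12:28 UTC ≤ query < 2024-03-08 21:16 UTC
12·60 + 27 + 570 = 1317 min
1317 = 0·1440 + 1317; 1317 = 21·60 + 57 → 21:57, same day
→ 2024-02-05 21:57 HRY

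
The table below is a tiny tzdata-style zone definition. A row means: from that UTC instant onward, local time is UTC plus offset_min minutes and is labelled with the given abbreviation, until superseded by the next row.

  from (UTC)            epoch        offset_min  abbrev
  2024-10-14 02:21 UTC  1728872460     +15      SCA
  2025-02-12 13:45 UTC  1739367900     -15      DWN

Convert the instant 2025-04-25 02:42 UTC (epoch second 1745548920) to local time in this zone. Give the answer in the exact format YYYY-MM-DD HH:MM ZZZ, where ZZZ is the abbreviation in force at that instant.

Query: 2025-04-25 02:42 UTC
Rule 2/2 (DWN, -00:15): 2025-02-12 13:45 UTC ≤ query < +∞
2·60 + 42 - 15 = 147 min
147 = 0·1440 + 147; 147 = 2·60 + 27 → 02:27, same day
→ 2025-04-25 02:27 DWN

2025-04-25 02:27 DWN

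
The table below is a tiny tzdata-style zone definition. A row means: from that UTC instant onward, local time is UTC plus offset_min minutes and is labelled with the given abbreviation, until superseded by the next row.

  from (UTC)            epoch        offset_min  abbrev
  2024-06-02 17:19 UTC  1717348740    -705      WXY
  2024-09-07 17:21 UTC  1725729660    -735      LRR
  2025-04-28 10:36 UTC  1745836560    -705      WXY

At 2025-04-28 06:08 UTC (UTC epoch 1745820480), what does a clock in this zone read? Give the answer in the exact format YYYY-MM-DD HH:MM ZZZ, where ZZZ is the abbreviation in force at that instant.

Query: 2025-04-28 06:08 UTC
Rule 2/3 (LRR, -12:15): 2024-09-07 17:21 UTC ≤ query < 2025-04-28 10:36 UTC
6·60 + 8 - 735 = -367 min
-367 = -1·1440 + 1073; 1073 = 17·60 + 53 → 17:53, 2025-04-28 - 1 day = 2025-04-27
→ 2025-04-27 17:53 LRR

2025-04-27 17:53 LRR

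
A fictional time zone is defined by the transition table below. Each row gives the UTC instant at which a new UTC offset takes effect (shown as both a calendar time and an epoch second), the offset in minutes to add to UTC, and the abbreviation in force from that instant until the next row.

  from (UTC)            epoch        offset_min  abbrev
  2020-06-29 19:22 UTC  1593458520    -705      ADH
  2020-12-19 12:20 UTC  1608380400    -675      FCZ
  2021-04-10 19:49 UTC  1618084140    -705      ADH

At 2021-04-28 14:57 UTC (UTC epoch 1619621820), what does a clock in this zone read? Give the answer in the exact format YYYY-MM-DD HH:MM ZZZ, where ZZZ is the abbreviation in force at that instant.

2021-04-28 03:12 ADH

Query: 2021-04-28 14:57 UTC
Rule 3/3 (ADH, -11:45): 2021-04-10 19:49 UTC ≤ query < +∞
14·60 + 57 - 705 = 192 min
192 = 0·1440 + 192; 192 = 3·60 + 12 → 03:12, same day
→ 2021-04-28 03:12 ADH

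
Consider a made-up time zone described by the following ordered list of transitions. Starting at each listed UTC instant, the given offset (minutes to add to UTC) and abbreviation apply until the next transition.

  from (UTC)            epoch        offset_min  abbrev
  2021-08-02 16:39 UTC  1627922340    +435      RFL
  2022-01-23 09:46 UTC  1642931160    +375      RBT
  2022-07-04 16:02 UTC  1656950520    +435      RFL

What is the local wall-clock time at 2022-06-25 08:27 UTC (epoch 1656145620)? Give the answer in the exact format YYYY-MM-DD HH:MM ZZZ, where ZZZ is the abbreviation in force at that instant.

2022-06-25 14:42 RBT

Query: 2022-06-25 08:27 UTC
Rule 2/3 (RBT, +06:15): 2022-01-23 09:46 UTC ≤ query < 2022-07-04 16:02 UTC
8·60 + 27 + 375 = 882 min
882 = 0·1440 + 882; 882 = 14·60 + 42 → 14:42, same day
→ 2022-06-25 14:42 RBT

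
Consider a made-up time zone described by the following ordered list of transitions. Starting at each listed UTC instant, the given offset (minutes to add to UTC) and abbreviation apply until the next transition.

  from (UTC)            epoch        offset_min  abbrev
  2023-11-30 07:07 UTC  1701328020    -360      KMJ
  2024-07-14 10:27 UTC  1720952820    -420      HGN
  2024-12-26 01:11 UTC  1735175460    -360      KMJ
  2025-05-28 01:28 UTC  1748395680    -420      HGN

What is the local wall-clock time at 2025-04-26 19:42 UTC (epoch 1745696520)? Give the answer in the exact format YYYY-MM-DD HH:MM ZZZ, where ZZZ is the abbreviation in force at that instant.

Query: 2025-04-26 19:42 UTC
Rule 3/4 (KMJ, -06:00): 2024-12-26 01:11 UTC ≤ query < 2025-05-28 01:28 UTC
19·60 + 42 - 360 = 822 min
822 = 0·1440 + 822; 822 = 13·60 + 42 → 13:42, same day
→ 2025-04-26 13:42 KMJ

2025-04-26 13:42 KMJ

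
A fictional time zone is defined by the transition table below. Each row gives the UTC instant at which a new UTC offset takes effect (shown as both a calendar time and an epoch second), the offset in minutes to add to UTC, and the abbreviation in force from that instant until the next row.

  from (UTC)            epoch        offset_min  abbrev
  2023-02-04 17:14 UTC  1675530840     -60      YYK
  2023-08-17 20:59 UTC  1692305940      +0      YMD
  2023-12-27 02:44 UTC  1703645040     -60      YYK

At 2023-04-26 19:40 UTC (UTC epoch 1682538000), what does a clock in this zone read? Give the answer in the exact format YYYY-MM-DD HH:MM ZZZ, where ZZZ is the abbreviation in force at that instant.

Query: 2023-04-26 19:40 UTC
Rule 1/3 (YYK, -01:00): 2023-02-04 17:14 UTC ≤ query < 2023-08-17 20:59 UTC
19·60 + 40 - 60 = 1120 min
1120 = 0·1440 + 1120; 1120 = 18·60 + 40 → 18:40, same day
→ 2023-04-26 18:40 YYK

2023-04-26 18:40 YYK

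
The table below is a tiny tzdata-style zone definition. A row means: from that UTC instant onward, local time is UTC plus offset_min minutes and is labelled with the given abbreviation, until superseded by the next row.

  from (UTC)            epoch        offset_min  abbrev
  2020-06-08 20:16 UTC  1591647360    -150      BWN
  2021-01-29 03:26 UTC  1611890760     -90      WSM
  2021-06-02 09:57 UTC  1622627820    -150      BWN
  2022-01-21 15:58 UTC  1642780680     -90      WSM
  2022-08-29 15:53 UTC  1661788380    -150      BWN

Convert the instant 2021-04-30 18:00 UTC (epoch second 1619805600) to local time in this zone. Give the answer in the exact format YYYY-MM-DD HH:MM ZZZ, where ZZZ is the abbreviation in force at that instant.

Query: 2021-04-30 18:00 UTC
Rule 2/5 (WSM, -01:30): 2021-01-29 03:26 UTC ≤ query < 2021-06-02 09:57 UTC
18·60 + 0 - 90 = 990 min
990 = 0·1440 + 990; 990 = 16·60 + 30 → 16:30, same day
→ 2021-04-30 16:30 WSM

2021-04-30 16:30 WSM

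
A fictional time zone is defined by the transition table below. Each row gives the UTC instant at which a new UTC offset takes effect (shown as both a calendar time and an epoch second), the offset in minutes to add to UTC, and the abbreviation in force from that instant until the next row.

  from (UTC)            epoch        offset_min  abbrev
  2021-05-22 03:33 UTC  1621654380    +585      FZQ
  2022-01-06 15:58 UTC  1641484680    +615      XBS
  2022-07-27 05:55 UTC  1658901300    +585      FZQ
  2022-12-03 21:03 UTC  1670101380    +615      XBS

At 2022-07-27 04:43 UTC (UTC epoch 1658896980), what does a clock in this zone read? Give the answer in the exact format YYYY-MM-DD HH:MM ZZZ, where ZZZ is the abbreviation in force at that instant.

Query: 2022-07-27 04:43 UTC
Rule 2/4 (XBS, +10:15): 2022-01-06 15:58 UTC ≤ query < 2022-07-27 05:55 UTC
4·60 + 43 + 615 = 898 min
898 = 0·1440 + 898; 898 = 14·60 + 58 → 14:58, same day
→ 2022-07-27 14:58 XBS

2022-07-27 14:58 XBS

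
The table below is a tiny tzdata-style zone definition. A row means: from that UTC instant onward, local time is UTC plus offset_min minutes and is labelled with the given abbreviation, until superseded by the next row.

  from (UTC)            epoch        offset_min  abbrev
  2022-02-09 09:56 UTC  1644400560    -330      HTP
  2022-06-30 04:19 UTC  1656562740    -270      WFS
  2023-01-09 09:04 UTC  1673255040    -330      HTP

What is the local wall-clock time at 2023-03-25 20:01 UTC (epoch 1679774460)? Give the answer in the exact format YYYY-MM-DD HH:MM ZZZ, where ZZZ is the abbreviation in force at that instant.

Query: 2023-03-25 20:01 UTC
Rule 3/3 (HTP, -05:30): 2023-01-09 09:04 UTC ≤ query < +∞
20·60 + 1 - 330 = 871 min
871 = 0·1440 + 871; 871 = 14·60 + 31 → 14:31, same day
→ 2023-03-25 14:31 HTP

2023-03-25 14:31 HTP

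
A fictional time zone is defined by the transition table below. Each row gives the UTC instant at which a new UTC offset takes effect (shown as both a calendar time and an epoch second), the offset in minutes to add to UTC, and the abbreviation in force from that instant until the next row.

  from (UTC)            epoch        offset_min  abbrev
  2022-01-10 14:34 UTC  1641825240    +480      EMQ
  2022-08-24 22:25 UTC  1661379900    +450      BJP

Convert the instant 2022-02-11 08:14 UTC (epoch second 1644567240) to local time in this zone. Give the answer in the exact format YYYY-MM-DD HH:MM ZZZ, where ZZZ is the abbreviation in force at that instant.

Query: 2022-02-11 08:14 UTC
Rule 1/2 (EMQ, +08:00): 2022-01-10 14:34 UTC ≤ query < 2022-08-24 22:25 UTC
8·60 + 14 + 480 = 974 min
974 = 0·1440 + 974; 974 = 16·60 + 14 → 16:14, same day
→ 2022-02-11 16:14 EMQ

2022-02-11 16:14 EMQ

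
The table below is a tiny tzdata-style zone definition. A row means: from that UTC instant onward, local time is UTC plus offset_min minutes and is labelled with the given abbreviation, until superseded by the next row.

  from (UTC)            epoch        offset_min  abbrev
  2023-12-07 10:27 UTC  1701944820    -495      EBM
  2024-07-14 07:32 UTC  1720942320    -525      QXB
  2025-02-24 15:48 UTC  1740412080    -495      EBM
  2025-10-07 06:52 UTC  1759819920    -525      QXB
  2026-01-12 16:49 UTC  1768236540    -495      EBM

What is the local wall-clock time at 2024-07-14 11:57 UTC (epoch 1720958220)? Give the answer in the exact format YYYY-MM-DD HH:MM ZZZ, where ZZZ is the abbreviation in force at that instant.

2024-07-14 03:12 QXB

Query: 2024-07-14 11:57 UTC
Rule 2/5 (QXB, -08:45): 2024-07-14 07:32 UTC ≤ query < 2025-02-24 15:48 UTC
11·60 + 57 - 525 = 192 min
192 = 0·1440 + 192; 192 = 3·60 + 12 → 03:12, same day
→ 2024-07-14 03:12 QXB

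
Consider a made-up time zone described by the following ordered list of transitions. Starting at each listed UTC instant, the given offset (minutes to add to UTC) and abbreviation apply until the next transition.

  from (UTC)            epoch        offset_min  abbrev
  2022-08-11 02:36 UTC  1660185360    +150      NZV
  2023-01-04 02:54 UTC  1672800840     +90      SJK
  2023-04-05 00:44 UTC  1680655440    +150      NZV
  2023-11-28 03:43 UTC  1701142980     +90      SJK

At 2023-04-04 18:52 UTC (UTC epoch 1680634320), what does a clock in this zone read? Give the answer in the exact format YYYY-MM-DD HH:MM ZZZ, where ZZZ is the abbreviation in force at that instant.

2023-04-04 20:22 SJK

Query: 2023-04-04 18:52 UTC
Rule 2/4 (SJK, +01:30): 2023-01-04 02:54 UTC ≤ query < 2023-04-05 00:44 UTC
18·60 + 52 + 90 = 1222 min
1222 = 0·1440 + 1222; 1222 = 20·60 + 22 → 20:22, same day
→ 2023-04-04 20:22 SJK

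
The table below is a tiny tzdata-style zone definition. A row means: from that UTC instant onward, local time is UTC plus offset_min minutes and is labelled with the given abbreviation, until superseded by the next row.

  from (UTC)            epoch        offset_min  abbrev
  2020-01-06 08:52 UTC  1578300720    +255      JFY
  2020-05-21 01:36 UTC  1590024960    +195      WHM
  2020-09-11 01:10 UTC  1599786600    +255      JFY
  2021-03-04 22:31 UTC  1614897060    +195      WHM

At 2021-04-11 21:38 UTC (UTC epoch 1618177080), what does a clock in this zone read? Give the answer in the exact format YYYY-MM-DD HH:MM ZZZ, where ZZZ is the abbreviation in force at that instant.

2021-04-12 00:53 WHM

Query: 2021-04-11 21:38 UTC
Rule 4/4 (WHM, +03:15): 2021-03-04 22:31 UTC ≤ query < +∞
21·60 + 38 + 195 = 1493 min
1493 = 1·1440 + 53; 53 = 0·60 + 53 → 00:53, 2021-04-11 + 1 day = 2021-04-12
→ 2021-04-12 00:53 WHM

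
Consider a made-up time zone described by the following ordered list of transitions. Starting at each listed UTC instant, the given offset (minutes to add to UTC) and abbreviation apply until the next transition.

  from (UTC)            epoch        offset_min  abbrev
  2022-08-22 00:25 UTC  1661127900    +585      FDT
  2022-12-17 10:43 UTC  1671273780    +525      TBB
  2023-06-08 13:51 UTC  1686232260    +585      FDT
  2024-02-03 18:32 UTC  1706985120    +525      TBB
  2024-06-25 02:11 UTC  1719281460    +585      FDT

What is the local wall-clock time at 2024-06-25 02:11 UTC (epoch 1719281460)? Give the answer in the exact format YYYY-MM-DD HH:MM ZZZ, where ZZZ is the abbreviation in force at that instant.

Query: 2024-06-25 02:11 UTC
Rule 5/5 (FDT, +09:45): 2024-06-25 02:11 UTC ≤ query < +∞
2·60 + 11 + 585 = 716 min
716 = 0·1440 + 716; 716 = 11·60 + 56 → 11:56, same day
→ 2024-06-25 11:56 FDT

2024-06-25 11:56 FDT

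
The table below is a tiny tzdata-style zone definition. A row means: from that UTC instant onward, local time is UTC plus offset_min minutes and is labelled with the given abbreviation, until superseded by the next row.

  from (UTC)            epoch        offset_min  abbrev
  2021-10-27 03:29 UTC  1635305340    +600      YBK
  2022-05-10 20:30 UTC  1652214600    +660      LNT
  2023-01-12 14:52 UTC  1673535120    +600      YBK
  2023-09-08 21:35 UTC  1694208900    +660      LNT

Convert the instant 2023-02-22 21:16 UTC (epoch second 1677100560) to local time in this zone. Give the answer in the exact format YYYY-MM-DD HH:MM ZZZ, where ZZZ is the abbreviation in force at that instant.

2023-02-23 07:16 YBK

Query: 2023-02-22 21:16 UTC
Rule 3/4 (YBK, +10:00): 2023-01-12 14:52 UTC ≤ query < 2023-09-08 21:35 UTC
21·60 + 16 + 600 = 1876 min
1876 = 1·1440 + 436; 436 = 7·60 + 16 → 07:16, 2023-02-22 + 1 day = 2023-02-23
→ 2023-02-23 07:16 YBK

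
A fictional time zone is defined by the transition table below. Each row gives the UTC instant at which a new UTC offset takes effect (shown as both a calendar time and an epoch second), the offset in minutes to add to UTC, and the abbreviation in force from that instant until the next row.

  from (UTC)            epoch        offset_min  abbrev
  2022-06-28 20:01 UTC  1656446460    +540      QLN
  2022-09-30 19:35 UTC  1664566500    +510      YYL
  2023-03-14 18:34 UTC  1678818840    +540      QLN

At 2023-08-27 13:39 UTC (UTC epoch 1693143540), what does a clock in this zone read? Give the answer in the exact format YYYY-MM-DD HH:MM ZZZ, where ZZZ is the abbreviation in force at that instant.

Query: 2023-08-27 13:39 UTC
Rule 3/3 (QLN, +09:00): 2023-03-14 18:34 UTC ≤ query < +∞
13·60 + 39 + 540 = 1359 min
1359 = 0·1440 + 1359; 1359 = 22·60 + 39 → 22:39, same day
→ 2023-08-27 22:39 QLN

2023-08-27 22:39 QLN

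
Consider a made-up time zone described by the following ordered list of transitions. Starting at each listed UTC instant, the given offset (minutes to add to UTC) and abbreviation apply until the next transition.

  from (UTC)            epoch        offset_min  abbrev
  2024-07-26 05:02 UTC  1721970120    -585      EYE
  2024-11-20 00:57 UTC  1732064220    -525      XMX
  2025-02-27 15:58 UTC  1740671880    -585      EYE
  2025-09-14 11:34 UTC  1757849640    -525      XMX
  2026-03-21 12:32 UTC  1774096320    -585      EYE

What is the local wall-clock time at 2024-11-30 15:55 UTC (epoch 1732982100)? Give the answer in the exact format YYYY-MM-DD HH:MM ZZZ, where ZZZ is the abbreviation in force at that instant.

2024-11-30 07:10 XMX

Query: 2024-11-30 15:55 UTC
Rule 2/5 (XMX, -08:45): 2024-11-20 00:57 UTC ≤ query < 2025-02-27 15:58 UTC
15·60 + 55 - 525 = 430 min
430 = 0·1440 + 430; 430 = 7·60 + 10 → 07:10, same day
→ 2024-11-30 07:10 XMX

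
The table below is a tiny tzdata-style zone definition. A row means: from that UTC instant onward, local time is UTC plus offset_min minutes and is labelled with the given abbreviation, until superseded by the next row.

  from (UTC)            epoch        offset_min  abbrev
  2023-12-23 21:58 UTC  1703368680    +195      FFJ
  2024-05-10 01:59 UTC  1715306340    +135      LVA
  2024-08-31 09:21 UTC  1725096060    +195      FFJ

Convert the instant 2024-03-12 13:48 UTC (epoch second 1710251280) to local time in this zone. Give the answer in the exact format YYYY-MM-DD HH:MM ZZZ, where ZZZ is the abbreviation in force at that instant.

2024-03-12 17:03 FFJ

Query: 2024-03-12 13:48 UTC
Rule 1/3 (FFJ, +03:15): 2023-12-23 21:58 UTC ≤ query < 2024-05-10 01:59 UTC
13·60 + 48 + 195 = 1023 min
1023 = 0·1440 + 1023; 1023 = 17·60 + 3 → 17:03, same day
→ 2024-03-12 17:03 FFJ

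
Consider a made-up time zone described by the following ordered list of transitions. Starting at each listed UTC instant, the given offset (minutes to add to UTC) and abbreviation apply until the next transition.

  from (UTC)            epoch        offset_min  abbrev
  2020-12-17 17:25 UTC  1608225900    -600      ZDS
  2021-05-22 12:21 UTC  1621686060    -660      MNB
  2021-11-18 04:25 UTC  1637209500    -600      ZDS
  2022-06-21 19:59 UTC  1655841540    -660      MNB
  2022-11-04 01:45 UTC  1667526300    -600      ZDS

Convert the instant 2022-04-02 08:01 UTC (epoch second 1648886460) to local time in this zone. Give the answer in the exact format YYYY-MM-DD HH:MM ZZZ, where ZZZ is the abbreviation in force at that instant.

Query: 2022-04-02 08:01 UTC
Rule 3/5 (ZDS, -10:00): 2021-11-18 04:25 UTC ≤ query < 2022-06-21 19:59 UTC
8·60 + 1 - 600 = -119 min
-119 = -1·1440 + 1321; 1321 = 22·60 + 1 → 22:01, 2022-04-02 - 1 day = 2022-04-01
→ 2022-04-01 22:01 ZDS

2022-04-01 22:01 ZDS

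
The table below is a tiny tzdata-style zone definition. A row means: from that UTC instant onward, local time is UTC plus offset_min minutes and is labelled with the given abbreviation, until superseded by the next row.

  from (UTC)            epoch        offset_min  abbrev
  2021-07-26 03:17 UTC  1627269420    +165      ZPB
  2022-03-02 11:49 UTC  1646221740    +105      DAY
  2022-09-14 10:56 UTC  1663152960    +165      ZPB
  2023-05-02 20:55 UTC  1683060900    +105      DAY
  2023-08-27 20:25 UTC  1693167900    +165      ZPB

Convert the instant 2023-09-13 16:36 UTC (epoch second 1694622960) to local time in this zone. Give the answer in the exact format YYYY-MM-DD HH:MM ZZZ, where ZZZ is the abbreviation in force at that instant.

2023-09-13 19:21 ZPB

Query: 2023-09-13 16:36 UTC
Rule 5/5 (ZPB, +02:45): 2023-08-27 20:25 UTC ≤ query < +∞
16·60 + 36 + 165 = 1161 min
1161 = 0·1440 + 1161; 1161 = 19·60 + 21 → 19:21, same day
→ 2023-09-13 19:21 ZPB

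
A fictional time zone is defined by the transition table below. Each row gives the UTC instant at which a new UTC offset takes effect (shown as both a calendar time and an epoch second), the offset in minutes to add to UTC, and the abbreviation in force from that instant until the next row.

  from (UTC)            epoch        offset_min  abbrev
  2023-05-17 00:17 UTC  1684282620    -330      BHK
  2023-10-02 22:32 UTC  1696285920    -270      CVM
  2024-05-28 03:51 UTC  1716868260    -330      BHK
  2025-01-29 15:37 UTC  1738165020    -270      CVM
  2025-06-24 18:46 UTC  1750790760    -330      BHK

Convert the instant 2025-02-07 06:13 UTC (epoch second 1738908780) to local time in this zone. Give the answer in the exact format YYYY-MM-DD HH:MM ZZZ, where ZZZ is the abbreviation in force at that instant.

2025-02-07 01:43 CVM

Query: 2025-02-07 06:13 UTC
Rule 4/5 (CVM, -04:30): 2025-01-29 15:37 UTC ≤ query < 2025-06-24 18:46 UTC
6·60 + 13 - 270 = 103 min
103 = 0·1440 + 103; 103 = 1·60 + 43 → 01:43, same day
→ 2025-02-07 01:43 CVM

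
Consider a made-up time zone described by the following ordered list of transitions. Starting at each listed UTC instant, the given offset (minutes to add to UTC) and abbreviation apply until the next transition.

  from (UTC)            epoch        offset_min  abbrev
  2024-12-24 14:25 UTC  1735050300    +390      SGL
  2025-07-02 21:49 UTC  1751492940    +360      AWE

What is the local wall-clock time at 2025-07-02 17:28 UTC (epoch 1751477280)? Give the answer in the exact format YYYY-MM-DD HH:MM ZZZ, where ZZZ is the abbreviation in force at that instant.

Query: 2025-07-02 17:28 UTC
Rule 1/2 (SGL, +06:30): 2024-12-24 14:25 UTC ≤ query < 2025-07-02 21:49 UTC
17·60 + 28 + 390 = 1438 min
1438 = 0·1440 + 1438; 1438 = 23·60 + 58 → 23:58, same day
→ 2025-07-02 23:58 SGL

2025-07-02 23:58 SGL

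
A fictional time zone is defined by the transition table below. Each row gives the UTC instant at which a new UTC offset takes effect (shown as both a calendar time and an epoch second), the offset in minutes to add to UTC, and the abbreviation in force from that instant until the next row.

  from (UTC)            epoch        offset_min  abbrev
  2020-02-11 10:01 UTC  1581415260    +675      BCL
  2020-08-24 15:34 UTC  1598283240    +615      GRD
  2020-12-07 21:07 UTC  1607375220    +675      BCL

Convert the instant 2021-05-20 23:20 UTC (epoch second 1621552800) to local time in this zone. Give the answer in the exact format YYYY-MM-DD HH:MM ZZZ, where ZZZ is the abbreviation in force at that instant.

2021-05-21 10:35 BCL

Query: 2021-05-20 23:20 UTC
Rule 3/3 (BCL, +11:15): 2020-12-07 21:07 UTC ≤ query < +∞
23·60 + 20 + 675 = 2075 min
2075 = 1·1440 + 635; 635 = 10·60 + 35 → 10:35, 2021-05-20 + 1 day = 2021-05-21
→ 2021-05-21 10:35 BCL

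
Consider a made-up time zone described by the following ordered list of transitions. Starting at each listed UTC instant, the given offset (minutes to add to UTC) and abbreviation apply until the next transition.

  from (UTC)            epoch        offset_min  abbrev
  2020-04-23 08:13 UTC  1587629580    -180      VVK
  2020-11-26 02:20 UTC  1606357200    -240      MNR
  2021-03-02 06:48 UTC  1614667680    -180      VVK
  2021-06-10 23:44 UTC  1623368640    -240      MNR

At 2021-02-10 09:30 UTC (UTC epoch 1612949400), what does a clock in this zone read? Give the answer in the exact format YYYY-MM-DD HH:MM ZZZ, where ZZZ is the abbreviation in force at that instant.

2021-02-10 05:30 MNR

Query: 2021-02-10 09:30 UTC
Rule 2/4 (MNR, -04:00): 2020-11-26 02:20 UTC ≤ query < 2021-03-02 06:48 UTC
9·60 + 30 - 240 = 330 min
330 = 0·1440 + 330; 330 = 5·60 + 30 → 05:30, same day
→ 2021-02-10 05:30 MNR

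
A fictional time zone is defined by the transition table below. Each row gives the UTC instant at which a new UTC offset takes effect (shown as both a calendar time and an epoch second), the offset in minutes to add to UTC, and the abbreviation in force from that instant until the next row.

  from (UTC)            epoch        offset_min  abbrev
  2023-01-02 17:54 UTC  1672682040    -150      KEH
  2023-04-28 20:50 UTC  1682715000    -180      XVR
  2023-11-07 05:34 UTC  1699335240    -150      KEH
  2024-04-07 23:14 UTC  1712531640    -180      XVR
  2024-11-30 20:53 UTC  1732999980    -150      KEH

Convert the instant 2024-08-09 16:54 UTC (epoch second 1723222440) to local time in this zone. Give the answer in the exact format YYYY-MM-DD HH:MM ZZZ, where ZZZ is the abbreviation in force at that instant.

Query: 2024-08-09 16:54 UTC
Rule 4/5 (XVR, -03:00): 2024-04-07 23:14 UTC ≤ query < 2024-11-30 20:53 UTC
16·60 + 54 - 180 = 834 min
834 = 0·1440 + 834; 834 = 13·60 + 54 → 13:54, same day
→ 2024-08-09 13:54 XVR

2024-08-09 13:54 XVR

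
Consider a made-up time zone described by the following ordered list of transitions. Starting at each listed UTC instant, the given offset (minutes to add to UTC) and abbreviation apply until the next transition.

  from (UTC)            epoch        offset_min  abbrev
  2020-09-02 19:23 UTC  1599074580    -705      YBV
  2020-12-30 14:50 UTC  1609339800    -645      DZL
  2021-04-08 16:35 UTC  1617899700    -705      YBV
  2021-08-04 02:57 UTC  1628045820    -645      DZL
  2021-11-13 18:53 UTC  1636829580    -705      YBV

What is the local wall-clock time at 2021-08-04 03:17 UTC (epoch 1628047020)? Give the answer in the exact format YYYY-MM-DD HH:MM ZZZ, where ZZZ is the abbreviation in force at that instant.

Query: 2021-08-04 03:17 UTC
Rule 4/5 (DZL, -10:45): 2021-08-04 02:57 UTC ≤ query < 2021-11-13 18:53 UTC
3·60 + 17 - 645 = -448 min
-448 = -1·1440 + 992; 992 = 16·60 + 32 → 16:32, 2021-08-04 - 1 day = 2021-08-03
→ 2021-08-03 16:32 DZL

2021-08-03 16:32 DZL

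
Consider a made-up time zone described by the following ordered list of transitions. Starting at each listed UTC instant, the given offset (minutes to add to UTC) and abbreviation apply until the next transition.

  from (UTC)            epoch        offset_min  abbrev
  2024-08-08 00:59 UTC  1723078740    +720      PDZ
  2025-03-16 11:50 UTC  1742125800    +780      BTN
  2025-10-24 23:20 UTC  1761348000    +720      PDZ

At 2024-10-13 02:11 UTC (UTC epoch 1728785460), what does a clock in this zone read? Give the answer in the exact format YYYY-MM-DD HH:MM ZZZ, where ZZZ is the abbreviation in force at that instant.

2024-10-13 14:11 PDZ

Query: 2024-10-13 02:11 UTC
Rule 1/3 (PDZ, +12:00): 2024-08-08 00:59 UTC ≤ query < 2025-03-16 11:50 UTC
2·60 + 11 + 720 = 851 min
851 = 0·1440 + 851; 851 = 14·60 + 11 → 14:11, same day
→ 2024-10-13 14:11 PDZ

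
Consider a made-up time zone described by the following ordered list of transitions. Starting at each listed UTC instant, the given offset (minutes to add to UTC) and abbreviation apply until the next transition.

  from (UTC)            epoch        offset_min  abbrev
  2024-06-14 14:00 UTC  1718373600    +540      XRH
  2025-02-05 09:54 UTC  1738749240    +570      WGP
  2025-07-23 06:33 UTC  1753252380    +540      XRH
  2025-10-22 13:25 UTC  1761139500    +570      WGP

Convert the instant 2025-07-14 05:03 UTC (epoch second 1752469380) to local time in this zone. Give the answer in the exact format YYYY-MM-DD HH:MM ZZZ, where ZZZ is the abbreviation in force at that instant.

2025-07-14 14:33 WGP

Query: 2025-07-14 05:03 UTC
Rule 2/4 (WGP, +09:30): 2025-02-05 09:54 UTC ≤ query < 2025-07-23 06:33 UTC
5·60 + 3 + 570 = 873 min
873 = 0·1440 + 873; 873 = 14·60 + 33 → 14:33, same day
→ 2025-07-14 14:33 WGP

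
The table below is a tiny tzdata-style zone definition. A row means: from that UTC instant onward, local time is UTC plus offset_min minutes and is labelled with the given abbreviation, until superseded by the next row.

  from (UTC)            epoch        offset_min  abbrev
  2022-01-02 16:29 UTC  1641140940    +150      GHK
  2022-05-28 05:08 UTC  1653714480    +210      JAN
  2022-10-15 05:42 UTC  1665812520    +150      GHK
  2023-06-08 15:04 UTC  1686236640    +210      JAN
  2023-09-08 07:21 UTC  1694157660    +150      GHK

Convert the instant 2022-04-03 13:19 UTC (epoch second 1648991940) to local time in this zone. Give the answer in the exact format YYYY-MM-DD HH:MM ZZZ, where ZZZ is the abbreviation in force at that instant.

Query: 2022-04-03 13:19 UTC
Rule 1/5 (GHK, +02:30): 2022-01-02 16:29 UTC ≤ query < 2022-05-28 05:08 UTC
13·60 + 19 + 150 = 949 min
949 = 0·1440 + 949; 949 = 15·60 + 49 → 15:49, same day
→ 2022-04-03 15:49 GHK

2022-04-03 15:49 GHK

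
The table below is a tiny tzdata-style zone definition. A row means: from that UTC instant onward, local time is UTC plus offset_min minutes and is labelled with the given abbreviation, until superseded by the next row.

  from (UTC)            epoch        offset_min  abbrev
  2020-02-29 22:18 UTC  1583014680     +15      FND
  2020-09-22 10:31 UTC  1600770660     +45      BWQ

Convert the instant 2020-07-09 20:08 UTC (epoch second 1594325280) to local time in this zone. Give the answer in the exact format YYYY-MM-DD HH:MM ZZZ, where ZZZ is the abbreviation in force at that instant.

2020-07-09 20:23 FND

Query: 2020-07-09 20:08 UTC
Rule 1/2 (FND, +00:15): 2020-02-29 22:18 UTC ≤ query < 2020-09-22 10:31 UTC
20·60 + 8 + 15 = 1223 min
1223 = 0·1440 + 1223; 1223 = 20·60 + 23 → 20:23, same day
→ 2020-07-09 20:23 FND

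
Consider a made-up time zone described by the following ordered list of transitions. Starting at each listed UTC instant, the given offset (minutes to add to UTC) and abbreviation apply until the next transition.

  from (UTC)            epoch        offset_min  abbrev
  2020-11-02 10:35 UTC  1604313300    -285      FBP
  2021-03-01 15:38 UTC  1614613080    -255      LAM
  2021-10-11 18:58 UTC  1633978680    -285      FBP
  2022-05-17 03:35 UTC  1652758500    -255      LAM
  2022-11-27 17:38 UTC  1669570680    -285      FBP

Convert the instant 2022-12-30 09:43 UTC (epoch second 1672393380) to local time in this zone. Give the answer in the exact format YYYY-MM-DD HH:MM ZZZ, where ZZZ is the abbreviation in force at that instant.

2022-12-30 04:58 FBP

Query: 2022-12-30 09:43 UTC
Rule 5/5 (FBP, -04:45): 2022-11-27 17:38 UTC ≤ query < +∞
9·60 + 43 - 285 = 298 min
298 = 0·1440 + 298; 298 = 4·60 + 58 → 04:58, same day
→ 2022-12-30 04:58 FBP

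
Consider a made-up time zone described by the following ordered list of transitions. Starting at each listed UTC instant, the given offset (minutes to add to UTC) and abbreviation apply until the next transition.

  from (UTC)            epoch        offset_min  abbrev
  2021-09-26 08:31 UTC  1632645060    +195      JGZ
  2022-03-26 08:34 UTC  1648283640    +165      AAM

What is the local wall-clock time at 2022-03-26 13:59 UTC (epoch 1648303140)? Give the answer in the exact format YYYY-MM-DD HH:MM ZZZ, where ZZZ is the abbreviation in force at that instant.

2022-03-26 16:44 AAM

Query: 2022-03-26 13:59 UTC
Rule 2/2 (AAM, +02:45): 2022-03-26 08:34 UTC ≤ query < +∞
13·60 + 59 + 165 = 1004 min
1004 = 0·1440 + 1004; 1004 = 16·60 + 44 → 16:44, same day
→ 2022-03-26 16:44 AAM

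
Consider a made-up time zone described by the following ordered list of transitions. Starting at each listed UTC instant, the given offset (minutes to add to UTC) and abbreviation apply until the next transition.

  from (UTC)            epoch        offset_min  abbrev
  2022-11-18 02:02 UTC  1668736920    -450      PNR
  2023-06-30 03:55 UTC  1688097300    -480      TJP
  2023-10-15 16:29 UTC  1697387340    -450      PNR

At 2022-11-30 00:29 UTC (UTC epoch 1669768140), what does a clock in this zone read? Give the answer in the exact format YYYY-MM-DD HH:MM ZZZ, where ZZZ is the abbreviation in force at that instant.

2022-11-29 16:59 PNR

Query: 2022-11-30 00:29 UTC
Rule 1/3 (PNR, -07:30): 2022-11-18 02:02 UTC ≤ query < 2023-06-30 03:55 UTC
0·60 + 29 - 450 = -421 min
-421 = -1·1440 + 1019; 1019 = 16·60 + 59 → 16:59, 2022-11-30 - 1 day = 2022-11-29
→ 2022-11-29 16:59 PNR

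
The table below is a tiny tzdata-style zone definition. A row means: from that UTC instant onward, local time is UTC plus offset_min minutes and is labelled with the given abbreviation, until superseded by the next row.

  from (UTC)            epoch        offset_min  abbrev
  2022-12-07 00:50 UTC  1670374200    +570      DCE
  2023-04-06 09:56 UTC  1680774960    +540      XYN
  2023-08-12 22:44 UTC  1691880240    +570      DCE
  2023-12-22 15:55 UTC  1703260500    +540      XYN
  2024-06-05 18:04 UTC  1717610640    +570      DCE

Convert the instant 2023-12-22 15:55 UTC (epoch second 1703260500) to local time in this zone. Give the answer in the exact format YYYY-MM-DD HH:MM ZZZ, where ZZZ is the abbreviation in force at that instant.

Query: 2023-12-22 15:55 UTC
Rule 4/5 (XYN, +09:00): 2023-12-22 15:55 UTC ≤ query < 2024-06-05 18:04 UTC
15·60 + 55 + 540 = 1495 min
1495 = 1·1440 + 55; 55 = 0·60 + 55 → 00:55, 2023-12-22 + 1 day = 2023-12-23
→ 2023-12-23 00:55 XYN

2023-12-23 00:55 XYN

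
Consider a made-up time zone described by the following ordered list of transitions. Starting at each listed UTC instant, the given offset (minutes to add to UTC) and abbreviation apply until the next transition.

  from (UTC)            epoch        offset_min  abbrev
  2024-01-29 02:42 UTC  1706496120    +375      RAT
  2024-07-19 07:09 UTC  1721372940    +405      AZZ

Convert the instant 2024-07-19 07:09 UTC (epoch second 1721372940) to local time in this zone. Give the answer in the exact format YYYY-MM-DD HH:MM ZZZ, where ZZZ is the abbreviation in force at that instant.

Query: 2024-07-19 07:09 UTC
Rule 2/2 (AZZ, +06:45): 2024-07-19 07:09 UTC ≤ query < +∞
7·60 + 9 + 405 = 834 min
834 = 0·1440 + 834; 834 = 13·60 + 54 → 13:54, same day
→ 2024-07-19 13:54 AZZ

2024-07-19 13:54 AZZ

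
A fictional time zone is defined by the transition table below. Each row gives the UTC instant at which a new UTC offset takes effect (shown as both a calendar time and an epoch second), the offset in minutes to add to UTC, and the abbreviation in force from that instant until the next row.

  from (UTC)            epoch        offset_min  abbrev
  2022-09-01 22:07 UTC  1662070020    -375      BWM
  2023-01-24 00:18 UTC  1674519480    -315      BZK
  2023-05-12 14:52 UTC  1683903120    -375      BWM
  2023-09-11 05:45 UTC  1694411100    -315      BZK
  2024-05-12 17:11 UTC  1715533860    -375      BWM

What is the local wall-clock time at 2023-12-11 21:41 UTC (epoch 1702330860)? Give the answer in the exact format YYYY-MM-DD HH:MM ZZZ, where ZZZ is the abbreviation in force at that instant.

2023-12-11 16:26 BZK

Query: 2023-12-11 21:41 UTC
Rule 4/5 (BZK, -05:15): 2023-09-11 05:45 UTC ≤ query < 2024-05-12 17:11 UTC
21·60 + 41 - 315 = 986 min
986 = 0·1440 + 986; 986 = 16·60 + 26 → 16:26, same day
→ 2023-12-11 16:26 BZK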